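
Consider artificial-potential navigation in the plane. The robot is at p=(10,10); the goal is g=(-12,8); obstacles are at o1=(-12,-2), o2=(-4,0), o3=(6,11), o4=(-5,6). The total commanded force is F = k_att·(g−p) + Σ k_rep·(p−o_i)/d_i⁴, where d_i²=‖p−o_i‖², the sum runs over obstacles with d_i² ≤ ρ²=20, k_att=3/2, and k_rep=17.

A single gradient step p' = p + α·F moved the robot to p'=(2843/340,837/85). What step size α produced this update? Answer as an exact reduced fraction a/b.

α = 1/20

F_att = 3/2·(g−p) = 3/2·(-22,-2) = (-33.0000,-3.0000)
o1: d²=628 > ρ²=20 → inactive
o2: d²=296 > ρ²=20 → inactive
o3: d²=17 ≤ ρ²=20; F_rep = 17·(4,-1)/17² = (0.2353,-0.0588)
o4: d²=241 > ρ²=20 → inactive
F = F_att + ΣF_rep = (-32.7647,-3.0588)
Δp = p'−p = (-1.6382,-0.1529); α = Δx/Fx = (-557/340) / (-557/17) = 1/20
check: Δy/Fy = (-13/85) / (-52/17) = 1/20 ✓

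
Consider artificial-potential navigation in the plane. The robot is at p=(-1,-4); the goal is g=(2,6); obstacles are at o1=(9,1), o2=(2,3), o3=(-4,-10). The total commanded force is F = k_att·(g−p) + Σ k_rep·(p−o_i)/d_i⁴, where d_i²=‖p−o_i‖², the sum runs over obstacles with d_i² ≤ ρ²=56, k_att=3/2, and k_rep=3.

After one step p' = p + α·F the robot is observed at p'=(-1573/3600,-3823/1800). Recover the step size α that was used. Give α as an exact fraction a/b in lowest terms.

α = 1/8

F_att = 3/2·(g−p) = 3/2·(3,10) = (4.5000,15.0000)
o1: d²=125 > ρ²=56 → inactive
o2: d²=58 > ρ²=56 → inactive
o3: d²=45 ≤ ρ²=56; F_rep = 3·(3,6)/45² = (0.0044,0.0089)
F = F_att + ΣF_rep = (4.5044,15.0089)
Δp = p'−p = (0.5631,1.8761); α = Δx/Fx = (2027/3600) / (2027/450) = 1/8
check: Δy/Fy = (3377/1800) / (3377/225) = 1/8 ✓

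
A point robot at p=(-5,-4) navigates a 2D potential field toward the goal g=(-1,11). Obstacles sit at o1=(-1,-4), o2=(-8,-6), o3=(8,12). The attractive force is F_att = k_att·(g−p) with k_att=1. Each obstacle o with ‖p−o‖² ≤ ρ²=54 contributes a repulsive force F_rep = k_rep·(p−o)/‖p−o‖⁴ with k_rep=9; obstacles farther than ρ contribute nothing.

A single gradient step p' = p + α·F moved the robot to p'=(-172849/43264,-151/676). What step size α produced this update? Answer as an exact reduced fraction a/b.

α = 1/4

F_att = 1·(g−p) = 1·(4,15) = (4.0000,15.0000)
o1: d²=16 ≤ ρ²=54; F_rep = 9·(-4,0)/16² = (-0.1406,0.0000)
o2: d²=13 ≤ ρ²=54; F_rep = 9·(3,2)/13² = (0.1598,0.1065)
o3: d²=425 > ρ²=54 → inactive
F = F_att + ΣF_rep = (4.0191,15.1065)
Δp = p'−p = (1.0048,3.7766); α = Δx/Fx = (43471/43264) / (43471/10816) = 1/4
check: Δy/Fy = (2553/676) / (2553/169) = 1/4 ✓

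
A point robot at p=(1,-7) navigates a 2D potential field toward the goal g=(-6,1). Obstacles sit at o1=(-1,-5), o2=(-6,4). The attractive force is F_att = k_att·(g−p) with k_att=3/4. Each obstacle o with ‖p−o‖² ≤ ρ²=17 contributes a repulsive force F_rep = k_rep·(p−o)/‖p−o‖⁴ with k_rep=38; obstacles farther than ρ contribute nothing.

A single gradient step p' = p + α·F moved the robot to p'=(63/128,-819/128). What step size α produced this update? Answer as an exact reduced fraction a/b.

α = 1/8

F_att = 3/4·(g−p) = 3/4·(-7,8) = (-5.2500,6.0000)
o1: d²=8 ≤ ρ²=17; F_rep = 38·(2,-2)/8² = (1.1875,-1.1875)
o2: d²=170 > ρ²=17 → inactive
F = F_att + ΣF_rep = (-4.0625,4.8125)
Δp = p'−p = (-0.5078,0.6016); α = Δx/Fx = (-65/128) / (-65/16) = 1/8
check: Δy/Fy = (77/128) / (77/16) = 1/8 ✓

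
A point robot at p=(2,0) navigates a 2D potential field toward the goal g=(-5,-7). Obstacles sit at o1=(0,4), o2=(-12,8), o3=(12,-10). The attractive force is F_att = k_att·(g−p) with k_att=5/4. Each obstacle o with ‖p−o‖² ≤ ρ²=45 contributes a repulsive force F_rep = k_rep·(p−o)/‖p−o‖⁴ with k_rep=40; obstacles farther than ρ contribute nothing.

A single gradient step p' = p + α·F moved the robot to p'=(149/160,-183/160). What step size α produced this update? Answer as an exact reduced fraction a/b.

F_att = 5/4·(g−p) = 5/4·(-7,-7) = (-8.7500,-8.7500)
o1: d²=20 ≤ ρ²=45; F_rep = 40·(2,-4)/20² = (0.2000,-0.4000)
o2: d²=260 > ρ²=45 → inactive
o3: d²=200 > ρ²=45 → inactive
F = F_att + ΣF_rep = (-8.5500,-9.1500)
Δp = p'−p = (-1.0688,-1.1438); α = Δx/Fx = (-171/160) / (-171/20) = 1/8
check: Δy/Fy = (-183/160) / (-183/20) = 1/8 ✓

α = 1/8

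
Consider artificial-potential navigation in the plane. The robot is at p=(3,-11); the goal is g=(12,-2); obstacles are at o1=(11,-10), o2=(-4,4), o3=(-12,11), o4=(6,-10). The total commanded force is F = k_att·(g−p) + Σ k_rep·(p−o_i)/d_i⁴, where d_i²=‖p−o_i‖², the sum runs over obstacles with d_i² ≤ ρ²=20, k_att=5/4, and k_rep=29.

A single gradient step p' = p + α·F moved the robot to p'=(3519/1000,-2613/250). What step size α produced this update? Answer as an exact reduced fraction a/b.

α = 1/20

F_att = 5/4·(g−p) = 5/4·(9,9) = (11.2500,11.2500)
o1: d²=65 > ρ²=20 → inactive
o2: d²=274 > ρ²=20 → inactive
o3: d²=709 > ρ²=20 → inactive
o4: d²=10 ≤ ρ²=20; F_rep = 29·(-3,-1)/10² = (-0.8700,-0.2900)
F = F_att + ΣF_rep = (10.3800,10.9600)
Δp = p'−p = (0.5190,0.5480); α = Δx/Fx = (519/1000) / (519/50) = 1/20
check: Δy/Fy = (137/250) / (274/25) = 1/20 ✓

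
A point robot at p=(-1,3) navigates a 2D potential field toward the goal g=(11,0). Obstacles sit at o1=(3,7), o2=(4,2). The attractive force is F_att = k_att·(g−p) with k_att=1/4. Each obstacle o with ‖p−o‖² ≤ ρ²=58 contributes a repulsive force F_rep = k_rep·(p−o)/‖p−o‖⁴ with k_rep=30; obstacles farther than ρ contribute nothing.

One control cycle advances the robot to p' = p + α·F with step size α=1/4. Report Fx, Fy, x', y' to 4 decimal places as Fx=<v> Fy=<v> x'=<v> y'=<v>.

F_att = 1/4·(g−p) = 1/4·(12,-3) = (3.0000,-0.7500)
o1: d²=32 ≤ ρ²=58; F_rep = 30·(-4,-4)/32² = (-0.1172,-0.1172)
o2: d²=26 ≤ ρ²=58; F_rep = 30·(-5,1)/26² = (-0.2219,0.0444)
F = F_att + ΣF_rep = (2.6609,-0.8228)
p' = p + 1/4·F = (-0.3348,2.7943)

Fx=2.6609 Fy=-0.8228 x'=-0.3348 y'=2.7943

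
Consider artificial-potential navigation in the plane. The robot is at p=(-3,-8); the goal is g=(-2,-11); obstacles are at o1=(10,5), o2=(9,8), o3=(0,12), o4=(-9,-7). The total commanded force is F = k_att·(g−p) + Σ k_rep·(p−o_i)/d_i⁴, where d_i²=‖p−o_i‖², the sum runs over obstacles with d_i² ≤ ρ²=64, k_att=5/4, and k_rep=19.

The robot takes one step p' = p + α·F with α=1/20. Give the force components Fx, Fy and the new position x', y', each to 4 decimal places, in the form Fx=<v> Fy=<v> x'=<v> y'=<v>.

F_att = 5/4·(g−p) = 5/4·(1,-3) = (1.2500,-3.7500)
o1: d²=338 > ρ²=64 → inactive
o2: d²=400 > ρ²=64 → inactive
o3: d²=409 > ρ²=64 → inactive
o4: d²=37 ≤ ρ²=64; F_rep = 19·(6,-1)/37² = (0.0833,-0.0139)
F = F_att + ΣF_rep = (1.3333,-3.7639)
p' = p + 1/20·F = (-2.9333,-8.1882)

Fx=1.3333 Fy=-3.7639 x'=-2.9333 y'=-8.1882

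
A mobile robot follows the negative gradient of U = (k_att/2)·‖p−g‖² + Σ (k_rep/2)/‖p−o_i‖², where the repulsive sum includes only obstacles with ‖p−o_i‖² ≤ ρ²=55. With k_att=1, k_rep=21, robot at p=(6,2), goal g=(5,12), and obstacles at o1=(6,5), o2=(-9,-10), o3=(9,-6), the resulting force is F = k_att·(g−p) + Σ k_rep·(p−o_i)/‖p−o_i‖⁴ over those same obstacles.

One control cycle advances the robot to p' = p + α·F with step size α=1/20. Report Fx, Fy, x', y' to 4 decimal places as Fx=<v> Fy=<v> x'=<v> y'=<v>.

Fx=-1.0000 Fy=9.2222 x'=5.9500 y'=2.4611

F_att = 1·(g−p) = 1·(-1,10) = (-1.0000,10.0000)
o1: d²=9 ≤ ρ²=55; F_rep = 21·(0,-3)/9² = (0.0000,-0.7778)
o2: d²=369 > ρ²=55 → inactive
o3: d²=73 > ρ²=55 → inactive
F = F_att + ΣF_rep = (-1.0000,9.2222)
p' = p + 1/20·F = (5.9500,2.4611)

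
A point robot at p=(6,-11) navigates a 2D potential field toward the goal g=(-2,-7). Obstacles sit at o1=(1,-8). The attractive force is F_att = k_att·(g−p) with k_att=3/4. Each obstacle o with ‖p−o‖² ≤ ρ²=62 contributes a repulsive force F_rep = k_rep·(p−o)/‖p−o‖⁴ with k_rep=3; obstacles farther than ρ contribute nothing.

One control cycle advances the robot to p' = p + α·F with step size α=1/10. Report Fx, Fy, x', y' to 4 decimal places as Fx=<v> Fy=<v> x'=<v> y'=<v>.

F_att = 3/4·(g−p) = 3/4·(-8,4) = (-6.0000,3.0000)
o1: d²=34 ≤ ρ²=62; F_rep = 3·(5,-3)/34² = (0.0130,-0.0078)
F = F_att + ΣF_rep = (-5.9870,2.9922)
p' = p + 1/10·F = (5.4013,-10.7008)

Fx=-5.9870 Fy=2.9922 x'=5.4013 y'=-10.7008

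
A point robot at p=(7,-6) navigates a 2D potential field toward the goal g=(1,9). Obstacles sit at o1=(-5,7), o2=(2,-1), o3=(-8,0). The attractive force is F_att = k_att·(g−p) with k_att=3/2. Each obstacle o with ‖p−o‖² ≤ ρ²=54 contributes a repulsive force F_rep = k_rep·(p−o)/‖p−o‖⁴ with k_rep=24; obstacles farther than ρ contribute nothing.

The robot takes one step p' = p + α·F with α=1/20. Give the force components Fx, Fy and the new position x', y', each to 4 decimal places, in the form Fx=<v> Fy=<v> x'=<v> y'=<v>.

F_att = 3/2·(g−p) = 3/2·(-6,15) = (-9.0000,22.5000)
o1: d²=313 > ρ²=54 → inactive
o2: d²=50 ≤ ρ²=54; F_rep = 24·(5,-5)/50² = (0.0480,-0.0480)
o3: d²=261 > ρ²=54 → inactive
F = F_att + ΣF_rep = (-8.9520,22.4520)
p' = p + 1/20·F = (6.5524,-4.8774)

Fx=-8.9520 Fy=22.4520 x'=6.5524 y'=-4.8774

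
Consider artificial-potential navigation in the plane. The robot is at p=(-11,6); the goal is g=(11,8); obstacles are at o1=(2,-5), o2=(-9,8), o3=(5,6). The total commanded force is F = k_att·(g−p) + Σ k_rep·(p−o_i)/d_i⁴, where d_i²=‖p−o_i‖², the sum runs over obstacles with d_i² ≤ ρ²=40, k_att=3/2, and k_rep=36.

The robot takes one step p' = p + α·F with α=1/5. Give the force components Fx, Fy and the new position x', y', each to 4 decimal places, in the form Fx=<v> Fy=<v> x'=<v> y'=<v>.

F_att = 3/2·(g−p) = 3/2·(22,2) = (33.0000,3.0000)
o1: d²=290 > ρ²=40 → inactive
o2: d²=8 ≤ ρ²=40; F_rep = 36·(-2,-2)/8² = (-1.1250,-1.1250)
o3: d²=256 > ρ²=40 → inactive
F = F_att + ΣF_rep = (31.8750,1.8750)
p' = p + 1/5·F = (-4.6250,6.3750)

Fx=31.8750 Fy=1.8750 x'=-4.6250 y'=6.3750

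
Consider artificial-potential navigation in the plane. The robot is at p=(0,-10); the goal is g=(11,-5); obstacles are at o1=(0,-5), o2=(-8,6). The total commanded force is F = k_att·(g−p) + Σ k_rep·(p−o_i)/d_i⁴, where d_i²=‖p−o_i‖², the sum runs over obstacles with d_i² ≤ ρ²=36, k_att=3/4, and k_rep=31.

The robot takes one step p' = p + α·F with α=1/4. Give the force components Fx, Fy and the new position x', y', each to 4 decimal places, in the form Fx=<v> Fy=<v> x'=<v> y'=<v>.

F_att = 3/4·(g−p) = 3/4·(11,5) = (8.2500,3.7500)
o1: d²=25 ≤ ρ²=36; F_rep = 31·(0,-5)/25² = (0.0000,-0.2480)
o2: d²=320 > ρ²=36 → inactive
F = F_att + ΣF_rep = (8.2500,3.5020)
p' = p + 1/4·F = (2.0625,-9.1245)

Fx=8.2500 Fy=3.5020 x'=2.0625 y'=-9.1245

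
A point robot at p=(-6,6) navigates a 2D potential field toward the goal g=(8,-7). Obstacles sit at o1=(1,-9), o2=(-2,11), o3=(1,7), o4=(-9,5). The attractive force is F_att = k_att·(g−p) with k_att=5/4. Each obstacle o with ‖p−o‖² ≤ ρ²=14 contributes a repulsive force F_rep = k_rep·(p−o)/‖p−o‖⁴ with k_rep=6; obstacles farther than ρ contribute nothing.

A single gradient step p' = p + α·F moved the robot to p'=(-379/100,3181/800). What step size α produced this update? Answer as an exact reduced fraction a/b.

α = 1/8

F_att = 5/4·(g−p) = 5/4·(14,-13) = (17.5000,-16.2500)
o1: d²=274 > ρ²=14 → inactive
o2: d²=41 > ρ²=14 → inactive
o3: d²=50 > ρ²=14 → inactive
o4: d²=10 ≤ ρ²=14; F_rep = 6·(3,1)/10² = (0.1800,0.0600)
F = F_att + ΣF_rep = (17.6800,-16.1900)
Δp = p'−p = (2.2100,-2.0238); α = Δx/Fx = (221/100) / (442/25) = 1/8
check: Δy/Fy = (-1619/800) / (-1619/100) = 1/8 ✓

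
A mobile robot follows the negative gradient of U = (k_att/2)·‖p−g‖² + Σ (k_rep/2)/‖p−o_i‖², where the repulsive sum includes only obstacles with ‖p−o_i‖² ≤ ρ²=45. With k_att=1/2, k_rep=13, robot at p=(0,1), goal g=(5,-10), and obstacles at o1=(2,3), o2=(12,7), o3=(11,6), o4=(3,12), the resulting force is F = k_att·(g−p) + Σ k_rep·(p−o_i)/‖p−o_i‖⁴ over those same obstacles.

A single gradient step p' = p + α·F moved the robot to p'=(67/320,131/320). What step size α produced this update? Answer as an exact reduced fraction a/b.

α = 1/10

F_att = 1/2·(g−p) = 1/2·(5,-11) = (2.5000,-5.5000)
o1: d²=8 ≤ ρ²=45; F_rep = 13·(-2,-2)/8² = (-0.4062,-0.4062)
o2: d²=180 > ρ²=45 → inactive
o3: d²=146 > ρ²=45 → inactive
o4: d²=130 > ρ²=45 → inactive
F = F_att + ΣF_rep = (2.0938,-5.9062)
Δp = p'−p = (0.2094,-0.5906); α = Δx/Fx = (67/320) / (67/32) = 1/10
check: Δy/Fy = (-189/320) / (-189/32) = 1/10 ✓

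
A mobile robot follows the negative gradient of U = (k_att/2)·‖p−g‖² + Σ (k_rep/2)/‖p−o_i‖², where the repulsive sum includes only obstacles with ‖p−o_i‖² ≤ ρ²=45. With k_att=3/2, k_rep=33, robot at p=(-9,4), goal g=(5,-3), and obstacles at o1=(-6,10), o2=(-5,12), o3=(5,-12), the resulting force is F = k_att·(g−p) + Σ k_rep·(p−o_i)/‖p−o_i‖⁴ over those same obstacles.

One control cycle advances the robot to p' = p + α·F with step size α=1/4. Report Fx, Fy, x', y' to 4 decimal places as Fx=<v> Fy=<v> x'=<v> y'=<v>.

Fx=20.9511 Fy=-10.5978 x'=-3.7622 y'=1.3506

F_att = 3/2·(g−p) = 3/2·(14,-7) = (21.0000,-10.5000)
o1: d²=45 ≤ ρ²=45; F_rep = 33·(-3,-6)/45² = (-0.0489,-0.0978)
o2: d²=80 > ρ²=45 → inactive
o3: d²=452 > ρ²=45 → inactive
F = F_att + ΣF_rep = (20.9511,-10.5978)
p' = p + 1/4·F = (-3.7622,1.3506)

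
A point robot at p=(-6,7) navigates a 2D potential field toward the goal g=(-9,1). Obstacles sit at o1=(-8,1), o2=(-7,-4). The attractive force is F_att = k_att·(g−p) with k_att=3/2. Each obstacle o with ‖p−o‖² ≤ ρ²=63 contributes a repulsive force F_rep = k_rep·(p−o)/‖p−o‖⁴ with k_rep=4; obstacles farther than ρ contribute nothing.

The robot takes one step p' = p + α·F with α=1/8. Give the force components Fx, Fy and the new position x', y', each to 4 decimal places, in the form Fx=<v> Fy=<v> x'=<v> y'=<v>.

F_att = 3/2·(g−p) = 3/2·(-3,-6) = (-4.5000,-9.0000)
o1: d²=40 ≤ ρ²=63; F_rep = 4·(2,6)/40² = (0.0050,0.0150)
o2: d²=122 > ρ²=63 → inactive
F = F_att + ΣF_rep = (-4.4950,-8.9850)
p' = p + 1/8·F = (-6.5619,5.8769)

Fx=-4.4950 Fy=-8.9850 x'=-6.5619 y'=5.8769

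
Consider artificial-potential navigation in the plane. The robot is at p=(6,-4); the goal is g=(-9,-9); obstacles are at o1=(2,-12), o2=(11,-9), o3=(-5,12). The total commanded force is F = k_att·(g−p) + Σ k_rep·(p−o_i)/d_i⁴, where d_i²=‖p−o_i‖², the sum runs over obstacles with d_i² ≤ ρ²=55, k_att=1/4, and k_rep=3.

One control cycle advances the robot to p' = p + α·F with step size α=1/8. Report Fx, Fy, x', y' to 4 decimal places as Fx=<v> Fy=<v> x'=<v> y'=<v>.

F_att = 1/4·(g−p) = 1/4·(-15,-5) = (-3.7500,-1.2500)
o1: d²=80 > ρ²=55 → inactive
o2: d²=50 ≤ ρ²=55; F_rep = 3·(-5,5)/50² = (-0.0060,0.0060)
o3: d²=377 > ρ²=55 → inactive
F = F_att + ΣF_rep = (-3.7560,-1.2440)
p' = p + 1/8·F = (5.5305,-4.1555)

Fx=-3.7560 Fy=-1.2440 x'=5.5305 y'=-4.1555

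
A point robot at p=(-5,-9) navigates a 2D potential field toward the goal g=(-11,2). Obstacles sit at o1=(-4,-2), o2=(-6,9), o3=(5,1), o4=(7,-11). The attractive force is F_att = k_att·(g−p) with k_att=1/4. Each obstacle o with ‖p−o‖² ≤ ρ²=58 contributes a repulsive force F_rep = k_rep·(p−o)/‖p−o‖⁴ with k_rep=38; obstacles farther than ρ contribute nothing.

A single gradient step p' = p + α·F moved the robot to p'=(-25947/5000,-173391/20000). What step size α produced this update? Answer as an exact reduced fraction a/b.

F_att = 1/4·(g−p) = 1/4·(-6,11) = (-1.5000,2.7500)
o1: d²=50 ≤ ρ²=58; F_rep = 38·(-1,-7)/50² = (-0.0152,-0.1064)
o2: d²=325 > ρ²=58 → inactive
o3: d²=200 > ρ²=58 → inactive
o4: d²=148 > ρ²=58 → inactive
F = F_att + ΣF_rep = (-1.5152,2.6436)
Δp = p'−p = (-0.1894,0.3305); α = Δx/Fx = (-947/5000) / (-947/625) = 1/8
check: Δy/Fy = (6609/20000) / (6609/2500) = 1/8 ✓

α = 1/8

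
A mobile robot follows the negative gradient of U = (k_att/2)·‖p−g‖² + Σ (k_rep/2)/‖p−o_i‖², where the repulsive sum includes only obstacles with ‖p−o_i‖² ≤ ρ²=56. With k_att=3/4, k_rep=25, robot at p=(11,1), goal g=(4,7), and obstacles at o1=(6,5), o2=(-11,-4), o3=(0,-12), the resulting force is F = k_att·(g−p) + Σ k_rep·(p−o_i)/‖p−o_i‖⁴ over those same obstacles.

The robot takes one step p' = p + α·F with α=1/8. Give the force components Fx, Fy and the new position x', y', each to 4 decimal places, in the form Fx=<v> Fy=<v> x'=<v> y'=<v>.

F_att = 3/4·(g−p) = 3/4·(-7,6) = (-5.2500,4.5000)
o1: d²=41 ≤ ρ²=56; F_rep = 25·(5,-4)/41² = (0.0744,-0.0595)
o2: d²=509 > ρ²=56 → inactive
o3: d²=290 > ρ²=56 → inactive
F = F_att + ΣF_rep = (-5.1756,4.4405)
p' = p + 1/8·F = (10.3530,1.5551)

Fx=-5.1756 Fy=4.4405 x'=10.3530 y'=1.5551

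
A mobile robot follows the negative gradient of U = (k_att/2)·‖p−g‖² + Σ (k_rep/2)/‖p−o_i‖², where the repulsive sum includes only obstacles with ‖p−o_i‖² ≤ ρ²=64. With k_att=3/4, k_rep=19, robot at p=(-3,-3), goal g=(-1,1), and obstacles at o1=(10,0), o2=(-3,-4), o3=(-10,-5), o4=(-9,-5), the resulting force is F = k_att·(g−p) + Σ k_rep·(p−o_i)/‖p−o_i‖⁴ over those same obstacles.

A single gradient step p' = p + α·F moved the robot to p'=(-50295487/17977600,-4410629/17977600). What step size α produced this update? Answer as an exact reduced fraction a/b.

F_att = 3/4·(g−p) = 3/4·(2,4) = (1.5000,3.0000)
o1: d²=178 > ρ²=64 → inactive
o2: d²=1 ≤ ρ²=64; F_rep = 19·(0,1)/1² = (0.0000,19.0000)
o3: d²=53 ≤ ρ²=64; F_rep = 19·(7,2)/53² = (0.0473,0.0135)
o4: d²=40 ≤ ρ²=64; F_rep = 19·(6,2)/40² = (0.0712,0.0238)
F = F_att + ΣF_rep = (1.6186,22.0373)
Δp = p'−p = (0.2023,2.7547); α = Δx/Fx = (3637313/17977600) / (3637313/2247200) = 1/8
check: Δy/Fy = (49522171/17977600) / (49522171/2247200) = 1/8 ✓

α = 1/8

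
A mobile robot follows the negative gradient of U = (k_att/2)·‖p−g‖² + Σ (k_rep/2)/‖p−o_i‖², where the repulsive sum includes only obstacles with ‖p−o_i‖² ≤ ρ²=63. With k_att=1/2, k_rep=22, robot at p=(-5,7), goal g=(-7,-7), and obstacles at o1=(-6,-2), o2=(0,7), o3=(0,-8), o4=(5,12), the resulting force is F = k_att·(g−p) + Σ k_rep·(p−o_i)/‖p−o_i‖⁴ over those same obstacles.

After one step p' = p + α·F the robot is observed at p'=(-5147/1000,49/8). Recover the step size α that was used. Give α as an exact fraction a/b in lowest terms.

F_att = 1/2·(g−p) = 1/2·(-2,-14) = (-1.0000,-7.0000)
o1: d²=82 > ρ²=63 → inactive
o2: d²=25 ≤ ρ²=63; F_rep = 22·(-5,0)/25² = (-0.1760,0.0000)
o3: d²=250 > ρ²=63 → inactive
o4: d²=125 > ρ²=63 → inactive
F = F_att + ΣF_rep = (-1.1760,-7.0000)
Δp = p'−p = (-0.1470,-0.8750); α = Δx/Fx = (-147/1000) / (-147/125) = 1/8
check: Δy/Fy = (-7/8) / (-7) = 1/8 ✓

α = 1/8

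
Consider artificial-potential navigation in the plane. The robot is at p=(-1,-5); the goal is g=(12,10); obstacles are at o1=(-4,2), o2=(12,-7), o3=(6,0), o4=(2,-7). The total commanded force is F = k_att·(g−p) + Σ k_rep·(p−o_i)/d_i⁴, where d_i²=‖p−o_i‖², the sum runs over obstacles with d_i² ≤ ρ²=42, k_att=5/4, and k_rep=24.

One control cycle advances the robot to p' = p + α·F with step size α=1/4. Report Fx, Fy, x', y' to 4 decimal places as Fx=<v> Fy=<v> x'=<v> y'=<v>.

F_att = 5/4·(g−p) = 5/4·(13,15) = (16.2500,18.7500)
o1: d²=58 > ρ²=42 → inactive
o2: d²=173 > ρ²=42 → inactive
o3: d²=74 > ρ²=42 → inactive
o4: d²=13 ≤ ρ²=42; F_rep = 24·(-3,2)/13² = (-0.4260,0.2840)
F = F_att + ΣF_rep = (15.8240,19.0340)
p' = p + 1/4·F = (2.9560,-0.2415)

Fx=15.8240 Fy=19.0340 x'=2.9560 y'=-0.2415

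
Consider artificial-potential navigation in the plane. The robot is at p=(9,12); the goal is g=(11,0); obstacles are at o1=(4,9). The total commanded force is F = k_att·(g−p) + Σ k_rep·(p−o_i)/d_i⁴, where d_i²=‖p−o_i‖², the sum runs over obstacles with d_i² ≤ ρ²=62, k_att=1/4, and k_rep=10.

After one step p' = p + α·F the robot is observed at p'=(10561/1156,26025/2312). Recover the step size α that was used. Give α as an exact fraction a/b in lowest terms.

α = 1/4

F_att = 1/4·(g−p) = 1/4·(2,-12) = (0.5000,-3.0000)
o1: d²=34 ≤ ρ²=62; F_rep = 10·(5,3)/34² = (0.0433,0.0260)
F = F_att + ΣF_rep = (0.5433,-2.9740)
Δp = p'−p = (0.1358,-0.7435); α = Δx/Fx = (157/1156) / (157/289) = 1/4
check: Δy/Fy = (-1719/2312) / (-1719/578) = 1/4 ✓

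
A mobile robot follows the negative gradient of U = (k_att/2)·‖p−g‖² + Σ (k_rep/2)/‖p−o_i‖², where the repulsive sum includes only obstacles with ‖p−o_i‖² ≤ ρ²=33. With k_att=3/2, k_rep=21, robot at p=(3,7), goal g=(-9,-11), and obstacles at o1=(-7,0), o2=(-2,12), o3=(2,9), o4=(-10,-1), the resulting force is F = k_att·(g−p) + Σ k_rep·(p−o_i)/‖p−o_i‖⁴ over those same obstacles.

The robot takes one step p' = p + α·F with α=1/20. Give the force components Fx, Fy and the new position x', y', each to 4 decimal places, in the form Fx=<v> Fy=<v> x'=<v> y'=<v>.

F_att = 3/2·(g−p) = 3/2·(-12,-18) = (-18.0000,-27.0000)
o1: d²=149 > ρ²=33 → inactive
o2: d²=50 > ρ²=33 → inactive
o3: d²=5 ≤ ρ²=33; F_rep = 21·(1,-2)/5² = (0.8400,-1.6800)
o4: d²=233 > ρ²=33 → inactive
F = F_att + ΣF_rep = (-17.1600,-28.6800)
p' = p + 1/20·F = (2.1420,5.5660)

Fx=-17.1600 Fy=-28.6800 x'=2.1420 y'=5.5660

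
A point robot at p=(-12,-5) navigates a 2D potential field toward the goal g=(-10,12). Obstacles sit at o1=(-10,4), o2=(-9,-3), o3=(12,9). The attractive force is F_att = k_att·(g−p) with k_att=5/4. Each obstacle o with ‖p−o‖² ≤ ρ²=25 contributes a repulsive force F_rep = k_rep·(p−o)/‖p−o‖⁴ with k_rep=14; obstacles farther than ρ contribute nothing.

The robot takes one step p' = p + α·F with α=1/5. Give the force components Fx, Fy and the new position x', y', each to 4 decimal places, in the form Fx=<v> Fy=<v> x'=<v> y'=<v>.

F_att = 5/4·(g−p) = 5/4·(2,17) = (2.5000,21.2500)
o1: d²=85 > ρ²=25 → inactive
o2: d²=13 ≤ ρ²=25; F_rep = 14·(-3,-2)/13² = (-0.2485,-0.1657)
o3: d²=772 > ρ²=25 → inactive
F = F_att + ΣF_rep = (2.2515,21.0843)
p' = p + 1/5·F = (-11.5497,-0.7831)

Fx=2.2515 Fy=21.0843 x'=-11.5497 y'=-0.7831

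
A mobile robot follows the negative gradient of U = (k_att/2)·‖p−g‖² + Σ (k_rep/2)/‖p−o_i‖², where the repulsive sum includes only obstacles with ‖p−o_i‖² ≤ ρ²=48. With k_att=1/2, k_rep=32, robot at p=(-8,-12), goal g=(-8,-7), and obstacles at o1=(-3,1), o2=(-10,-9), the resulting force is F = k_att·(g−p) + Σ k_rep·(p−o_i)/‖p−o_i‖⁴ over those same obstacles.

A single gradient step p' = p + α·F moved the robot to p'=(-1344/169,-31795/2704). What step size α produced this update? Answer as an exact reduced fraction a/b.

F_att = 1/2·(g−p) = 1/2·(0,5) = (0.0000,2.5000)
o1: d²=194 > ρ²=48 → inactive
o2: d²=13 ≤ ρ²=48; F_rep = 32·(2,-3)/13² = (0.3787,-0.5680)
F = F_att + ΣF_rep = (0.3787,1.9320)
Δp = p'−p = (0.0473,0.2415); α = Δx/Fx = (8/169) / (64/169) = 1/8
check: Δy/Fy = (653/2704) / (653/338) = 1/8 ✓

α = 1/8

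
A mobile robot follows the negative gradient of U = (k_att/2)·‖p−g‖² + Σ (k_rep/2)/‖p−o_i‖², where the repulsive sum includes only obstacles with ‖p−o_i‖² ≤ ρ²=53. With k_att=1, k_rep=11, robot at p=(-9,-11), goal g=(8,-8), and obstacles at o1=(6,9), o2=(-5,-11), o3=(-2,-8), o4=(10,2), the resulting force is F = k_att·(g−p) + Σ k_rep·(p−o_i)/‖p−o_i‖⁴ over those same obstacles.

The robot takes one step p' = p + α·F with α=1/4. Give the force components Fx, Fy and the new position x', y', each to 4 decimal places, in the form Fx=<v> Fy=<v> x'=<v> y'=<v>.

F_att = 1·(g−p) = 1·(17,3) = (17.0000,3.0000)
o1: d²=625 > ρ²=53 → inactive
o2: d²=16 ≤ ρ²=53; F_rep = 11·(-4,0)/16² = (-0.1719,0.0000)
o3: d²=58 > ρ²=53 → inactive
o4: d²=530 > ρ²=53 → inactive
F = F_att + ΣF_rep = (16.8281,3.0000)
p' = p + 1/4·F = (-4.7930,-10.2500)

Fx=16.8281 Fy=3.0000 x'=-4.7930 y'=-10.2500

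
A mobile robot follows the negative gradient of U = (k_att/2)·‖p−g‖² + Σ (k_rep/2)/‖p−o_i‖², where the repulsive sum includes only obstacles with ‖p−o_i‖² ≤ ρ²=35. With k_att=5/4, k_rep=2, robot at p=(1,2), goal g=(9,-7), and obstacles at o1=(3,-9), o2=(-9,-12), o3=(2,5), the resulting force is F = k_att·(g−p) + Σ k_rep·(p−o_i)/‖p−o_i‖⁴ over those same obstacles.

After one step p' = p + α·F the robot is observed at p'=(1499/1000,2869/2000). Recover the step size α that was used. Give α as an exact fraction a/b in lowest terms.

F_att = 5/4·(g−p) = 5/4·(8,-9) = (10.0000,-11.2500)
o1: d²=125 > ρ²=35 → inactive
o2: d²=296 > ρ²=35 → inactive
o3: d²=10 ≤ ρ²=35; F_rep = 2·(-1,-3)/10² = (-0.0200,-0.0600)
F = F_att + ΣF_rep = (9.9800,-11.3100)
Δp = p'−p = (0.4990,-0.5655); α = Δx/Fx = (499/1000) / (499/50) = 1/20
check: Δy/Fy = (-1131/2000) / (-1131/100) = 1/20 ✓

α = 1/20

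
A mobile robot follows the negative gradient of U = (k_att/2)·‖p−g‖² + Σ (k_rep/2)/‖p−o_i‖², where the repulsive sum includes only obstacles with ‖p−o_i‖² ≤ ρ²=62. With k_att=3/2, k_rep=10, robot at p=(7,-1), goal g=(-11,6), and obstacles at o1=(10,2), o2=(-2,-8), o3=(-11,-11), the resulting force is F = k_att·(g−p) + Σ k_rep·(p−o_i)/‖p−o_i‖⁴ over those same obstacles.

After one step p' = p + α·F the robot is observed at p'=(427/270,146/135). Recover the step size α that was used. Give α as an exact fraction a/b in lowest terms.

α = 1/5

F_att = 3/2·(g−p) = 3/2·(-18,7) = (-27.0000,10.5000)
o1: d²=18 ≤ ρ²=62; F_rep = 10·(-3,-3)/18² = (-0.0926,-0.0926)
o2: d²=130 > ρ²=62 → inactive
o3: d²=424 > ρ²=62 → inactive
F = F_att + ΣF_rep = (-27.0926,10.4074)
Δp = p'−p = (-5.4185,2.0815); α = Δx/Fx = (-1463/270) / (-1463/54) = 1/5
check: Δy/Fy = (281/135) / (281/27) = 1/5 ✓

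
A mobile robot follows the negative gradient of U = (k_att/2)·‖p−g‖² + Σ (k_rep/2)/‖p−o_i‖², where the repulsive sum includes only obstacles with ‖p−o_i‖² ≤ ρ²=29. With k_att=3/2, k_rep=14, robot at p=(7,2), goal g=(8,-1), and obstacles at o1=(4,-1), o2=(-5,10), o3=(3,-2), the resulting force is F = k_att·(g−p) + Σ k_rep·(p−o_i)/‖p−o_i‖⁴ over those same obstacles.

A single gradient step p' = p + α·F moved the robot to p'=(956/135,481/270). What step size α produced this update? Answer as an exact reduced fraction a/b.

α = 1/20

F_att = 3/2·(g−p) = 3/2·(1,-3) = (1.5000,-4.5000)
o1: d²=18 ≤ ρ²=29; F_rep = 14·(3,3)/18² = (0.1296,0.1296)
o2: d²=208 > ρ²=29 → inactive
o3: d²=32 > ρ²=29 → inactive
F = F_att + ΣF_rep = (1.6296,-4.3704)
Δp = p'−p = (0.0815,-0.2185); α = Δx/Fx = (11/135) / (44/27) = 1/20
check: Δy/Fy = (-59/270) / (-118/27) = 1/20 ✓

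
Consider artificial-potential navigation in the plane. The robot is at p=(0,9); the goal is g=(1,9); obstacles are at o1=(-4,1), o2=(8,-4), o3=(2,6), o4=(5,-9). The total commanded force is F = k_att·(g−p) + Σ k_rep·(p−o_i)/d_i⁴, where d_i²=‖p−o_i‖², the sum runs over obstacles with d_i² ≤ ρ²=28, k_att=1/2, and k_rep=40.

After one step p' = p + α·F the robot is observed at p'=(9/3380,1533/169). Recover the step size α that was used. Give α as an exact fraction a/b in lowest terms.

F_att = 1/2·(g−p) = 1/2·(1,0) = (0.5000,0.0000)
o1: d²=80 > ρ²=28 → inactive
o2: d²=233 > ρ²=28 → inactive
o3: d²=13 ≤ ρ²=28; F_rep = 40·(-2,3)/13² = (-0.4734,0.7101)
o4: d²=349 > ρ²=28 → inactive
F = F_att + ΣF_rep = (0.0266,0.7101)
Δp = p'−p = (0.0027,0.0710); α = Δx/Fx = (9/3380) / (9/338) = 1/10
check: Δy/Fy = (12/169) / (120/169) = 1/10 ✓

α = 1/10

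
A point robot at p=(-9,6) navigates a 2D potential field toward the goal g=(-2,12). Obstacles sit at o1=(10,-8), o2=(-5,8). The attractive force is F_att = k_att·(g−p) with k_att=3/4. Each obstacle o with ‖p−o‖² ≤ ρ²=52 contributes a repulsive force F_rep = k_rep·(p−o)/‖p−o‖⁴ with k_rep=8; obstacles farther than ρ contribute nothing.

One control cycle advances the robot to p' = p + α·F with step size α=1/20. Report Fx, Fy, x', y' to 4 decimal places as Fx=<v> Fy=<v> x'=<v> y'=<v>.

F_att = 3/4·(g−p) = 3/4·(7,6) = (5.2500,4.5000)
o1: d²=557 > ρ²=52 → inactive
o2: d²=20 ≤ ρ²=52; F_rep = 8·(-4,-2)/20² = (-0.0800,-0.0400)
F = F_att + ΣF_rep = (5.1700,4.4600)
p' = p + 1/20·F = (-8.7415,6.2230)

Fx=5.1700 Fy=4.4600 x'=-8.7415 y'=6.2230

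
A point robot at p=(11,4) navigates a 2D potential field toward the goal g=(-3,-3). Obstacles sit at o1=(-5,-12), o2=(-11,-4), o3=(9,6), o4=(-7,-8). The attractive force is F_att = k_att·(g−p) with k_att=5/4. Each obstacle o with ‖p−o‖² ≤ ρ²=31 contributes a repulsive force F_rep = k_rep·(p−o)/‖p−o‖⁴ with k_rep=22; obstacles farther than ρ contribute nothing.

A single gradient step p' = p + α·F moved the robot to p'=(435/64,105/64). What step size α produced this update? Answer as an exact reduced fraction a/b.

α = 1/4

F_att = 5/4·(g−p) = 5/4·(-14,-7) = (-17.5000,-8.7500)
o1: d²=512 > ρ²=31 → inactive
o2: d²=548 > ρ²=31 → inactive
o3: d²=8 ≤ ρ²=31; F_rep = 22·(2,-2)/8² = (0.6875,-0.6875)
o4: d²=468 > ρ²=31 → inactive
F = F_att + ΣF_rep = (-16.8125,-9.4375)
Δp = p'−p = (-4.2031,-2.3594); α = Δx/Fx = (-269/64) / (-269/16) = 1/4
check: Δy/Fy = (-151/64) / (-151/16) = 1/4 ✓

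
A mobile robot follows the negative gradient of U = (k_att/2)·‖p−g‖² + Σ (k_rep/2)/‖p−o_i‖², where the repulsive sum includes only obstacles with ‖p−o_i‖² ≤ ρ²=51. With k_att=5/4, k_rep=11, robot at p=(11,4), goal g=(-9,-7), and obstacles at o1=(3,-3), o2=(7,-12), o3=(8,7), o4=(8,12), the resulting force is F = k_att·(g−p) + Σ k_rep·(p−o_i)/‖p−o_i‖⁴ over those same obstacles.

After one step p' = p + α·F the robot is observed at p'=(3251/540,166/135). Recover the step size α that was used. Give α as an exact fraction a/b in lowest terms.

F_att = 5/4·(g−p) = 5/4·(-20,-11) = (-25.0000,-13.7500)
o1: d²=113 > ρ²=51 → inactive
o2: d²=272 > ρ²=51 → inactive
o3: d²=18 ≤ ρ²=51; F_rep = 11·(3,-3)/18² = (0.1019,-0.1019)
o4: d²=73 > ρ²=51 → inactive
F = F_att + ΣF_rep = (-24.8981,-13.8519)
Δp = p'−p = (-4.9796,-2.7704); α = Δx/Fx = (-2689/540) / (-2689/108) = 1/5
check: Δy/Fy = (-374/135) / (-374/27) = 1/5 ✓

α = 1/5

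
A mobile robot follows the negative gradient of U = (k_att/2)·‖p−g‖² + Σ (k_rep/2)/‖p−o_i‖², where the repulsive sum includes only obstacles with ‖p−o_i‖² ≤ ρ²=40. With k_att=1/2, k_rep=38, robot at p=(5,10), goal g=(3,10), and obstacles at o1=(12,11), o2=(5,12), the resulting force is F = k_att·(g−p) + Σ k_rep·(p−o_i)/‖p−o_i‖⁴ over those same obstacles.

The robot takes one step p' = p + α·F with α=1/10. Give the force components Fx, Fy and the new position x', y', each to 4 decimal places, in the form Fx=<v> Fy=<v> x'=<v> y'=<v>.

F_att = 1/2·(g−p) = 1/2·(-2,0) = (-1.0000,0.0000)
o1: d²=50 > ρ²=40 → inactive
o2: d²=4 ≤ ρ²=40; F_rep = 38·(0,-2)/4² = (0.0000,-4.7500)
F = F_att + ΣF_rep = (-1.0000,-4.7500)
p' = p + 1/10·F = (4.9000,9.5250)

Fx=-1.0000 Fy=-4.7500 x'=4.9000 y'=9.5250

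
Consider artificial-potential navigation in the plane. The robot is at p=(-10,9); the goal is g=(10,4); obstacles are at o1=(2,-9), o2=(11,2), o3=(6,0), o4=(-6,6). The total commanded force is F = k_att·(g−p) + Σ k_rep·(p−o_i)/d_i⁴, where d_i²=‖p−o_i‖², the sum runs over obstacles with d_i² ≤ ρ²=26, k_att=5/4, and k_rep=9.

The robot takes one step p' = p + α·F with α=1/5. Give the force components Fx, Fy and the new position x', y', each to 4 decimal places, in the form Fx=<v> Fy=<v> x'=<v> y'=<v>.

F_att = 5/4·(g−p) = 5/4·(20,-5) = (25.0000,-6.2500)
o1: d²=468 > ρ²=26 → inactive
o2: d²=490 > ρ²=26 → inactive
o3: d²=337 > ρ²=26 → inactive
o4: d²=25 ≤ ρ²=26; F_rep = 9·(-4,3)/25² = (-0.0576,0.0432)
F = F_att + ΣF_rep = (24.9424,-6.2068)
p' = p + 1/5·F = (-5.0115,7.7586)

Fx=24.9424 Fy=-6.2068 x'=-5.0115 y'=7.7586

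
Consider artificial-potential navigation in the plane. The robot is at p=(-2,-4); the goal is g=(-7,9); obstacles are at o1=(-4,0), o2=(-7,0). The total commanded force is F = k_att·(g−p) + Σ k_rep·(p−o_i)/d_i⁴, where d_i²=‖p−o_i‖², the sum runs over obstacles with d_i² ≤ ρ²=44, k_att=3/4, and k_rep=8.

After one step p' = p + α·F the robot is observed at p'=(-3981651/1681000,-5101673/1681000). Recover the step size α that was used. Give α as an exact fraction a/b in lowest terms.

α = 1/10

F_att = 3/4·(g−p) = 3/4·(-5,13) = (-3.7500,9.7500)
o1: d²=20 ≤ ρ²=44; F_rep = 8·(2,-4)/20² = (0.0400,-0.0800)
o2: d²=41 ≤ ρ²=44; F_rep = 8·(5,-4)/41² = (0.0238,-0.0190)
F = F_att + ΣF_rep = (-3.6862,9.6510)
Δp = p'−p = (-0.3686,0.9651); α = Δx/Fx = (-619651/1681000) / (-619651/168100) = 1/10
check: Δy/Fy = (1622327/1681000) / (1622327/168100) = 1/10 ✓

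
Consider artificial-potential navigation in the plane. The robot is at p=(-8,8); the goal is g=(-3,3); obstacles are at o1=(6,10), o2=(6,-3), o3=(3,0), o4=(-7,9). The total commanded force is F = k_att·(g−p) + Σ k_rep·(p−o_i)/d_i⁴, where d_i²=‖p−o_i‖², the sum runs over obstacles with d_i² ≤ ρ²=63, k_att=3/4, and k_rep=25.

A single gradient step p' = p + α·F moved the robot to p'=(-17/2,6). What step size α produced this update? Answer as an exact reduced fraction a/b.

F_att = 3/4·(g−p) = 3/4·(5,-5) = (3.7500,-3.7500)
o1: d²=200 > ρ²=63 → inactive
o2: d²=317 > ρ²=63 → inactive
o3: d²=185 > ρ²=63 → inactive
o4: d²=2 ≤ ρ²=63; F_rep = 25·(-1,-1)/2² = (-6.2500,-6.2500)
F = F_att + ΣF_rep = (-2.5000,-10.0000)
Δp = p'−p = (-0.5000,-2.0000); α = Δx/Fx = (-1/2) / (-5/2) = 1/5
check: Δy/Fy = (-2) / (-10) = 1/5 ✓

α = 1/5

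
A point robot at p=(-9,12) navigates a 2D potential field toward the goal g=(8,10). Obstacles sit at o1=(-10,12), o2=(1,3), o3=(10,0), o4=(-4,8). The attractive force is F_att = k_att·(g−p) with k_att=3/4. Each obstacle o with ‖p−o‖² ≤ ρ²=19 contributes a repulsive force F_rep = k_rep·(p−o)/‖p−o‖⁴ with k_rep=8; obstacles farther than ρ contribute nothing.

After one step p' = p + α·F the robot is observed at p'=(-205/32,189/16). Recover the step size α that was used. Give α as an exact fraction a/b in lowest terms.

α = 1/8

F_att = 3/4·(g−p) = 3/4·(17,-2) = (12.7500,-1.5000)
o1: d²=1 ≤ ρ²=19; F_rep = 8·(1,0)/1² = (8.0000,0.0000)
o2: d²=181 > ρ²=19 → inactive
o3: d²=505 > ρ²=19 → inactive
o4: d²=41 > ρ²=19 → inactive
F = F_att + ΣF_rep = (20.7500,-1.5000)
Δp = p'−p = (2.5938,-0.1875); α = Δx/Fx = (83/32) / (83/4) = 1/8
check: Δy/Fy = (-3/16) / (-3/2) = 1/8 ✓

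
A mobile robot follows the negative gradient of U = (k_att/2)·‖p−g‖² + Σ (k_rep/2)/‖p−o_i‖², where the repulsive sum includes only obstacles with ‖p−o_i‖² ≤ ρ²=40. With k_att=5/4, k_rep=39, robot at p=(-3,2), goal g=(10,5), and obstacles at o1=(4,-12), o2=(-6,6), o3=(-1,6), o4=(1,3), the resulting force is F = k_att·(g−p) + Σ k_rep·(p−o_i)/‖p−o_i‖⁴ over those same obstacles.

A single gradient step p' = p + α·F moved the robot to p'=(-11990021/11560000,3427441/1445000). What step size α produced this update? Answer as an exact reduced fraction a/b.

α = 1/8

F_att = 5/4·(g−p) = 5/4·(13,3) = (16.2500,3.7500)
o1: d²=245 > ρ²=40 → inactive
o2: d²=25 ≤ ρ²=40; F_rep = 39·(3,-4)/25² = (0.1872,-0.2496)
o3: d²=20 ≤ ρ²=40; F_rep = 39·(-2,-4)/20² = (-0.1950,-0.3900)
o4: d²=17 ≤ ρ²=40; F_rep = 39·(-4,-1)/17² = (-0.5398,-0.1349)
F = F_att + ΣF_rep = (15.7024,2.9755)
Δp = p'−p = (1.9628,0.3719); α = Δx/Fx = (22689979/11560000) / (22689979/1445000) = 1/8
check: Δy/Fy = (537441/1445000) / (537441/180625) = 1/8 ✓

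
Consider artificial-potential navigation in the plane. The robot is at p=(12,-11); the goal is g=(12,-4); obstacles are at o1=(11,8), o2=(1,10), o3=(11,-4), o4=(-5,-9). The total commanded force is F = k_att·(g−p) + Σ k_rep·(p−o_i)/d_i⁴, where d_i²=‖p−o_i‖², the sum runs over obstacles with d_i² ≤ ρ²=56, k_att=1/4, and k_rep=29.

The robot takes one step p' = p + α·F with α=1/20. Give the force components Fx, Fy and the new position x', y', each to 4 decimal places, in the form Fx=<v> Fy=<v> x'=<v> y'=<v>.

Fx=0.0116 Fy=1.6688 x'=12.0006 y'=-10.9166

F_att = 1/4·(g−p) = 1/4·(0,7) = (0.0000,1.7500)
o1: d²=362 > ρ²=56 → inactive
o2: d²=562 > ρ²=56 → inactive
o3: d²=50 ≤ ρ²=56; F_rep = 29·(1,-7)/50² = (0.0116,-0.0812)
o4: d²=293 > ρ²=56 → inactive
F = F_att + ΣF_rep = (0.0116,1.6688)
p' = p + 1/20·F = (12.0006,-10.9166)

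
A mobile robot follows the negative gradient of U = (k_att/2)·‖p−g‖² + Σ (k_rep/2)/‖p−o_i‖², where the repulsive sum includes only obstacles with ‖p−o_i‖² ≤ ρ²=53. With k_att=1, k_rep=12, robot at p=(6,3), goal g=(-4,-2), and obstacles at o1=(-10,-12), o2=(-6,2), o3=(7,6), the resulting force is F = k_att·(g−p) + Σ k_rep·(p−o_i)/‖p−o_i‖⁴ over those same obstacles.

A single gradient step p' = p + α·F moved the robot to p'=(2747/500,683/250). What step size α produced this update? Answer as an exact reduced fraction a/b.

α = 1/20

F_att = 1·(g−p) = 1·(-10,-5) = (-10.0000,-5.0000)
o1: d²=481 > ρ²=53 → inactive
o2: d²=145 > ρ²=53 → inactive
o3: d²=10 ≤ ρ²=53; F_rep = 12·(-1,-3)/10² = (-0.1200,-0.3600)
F = F_att + ΣF_rep = (-10.1200,-5.3600)
Δp = p'−p = (-0.5060,-0.2680); α = Δx/Fx = (-253/500) / (-253/25) = 1/20
check: Δy/Fy = (-67/250) / (-134/25) = 1/20 ✓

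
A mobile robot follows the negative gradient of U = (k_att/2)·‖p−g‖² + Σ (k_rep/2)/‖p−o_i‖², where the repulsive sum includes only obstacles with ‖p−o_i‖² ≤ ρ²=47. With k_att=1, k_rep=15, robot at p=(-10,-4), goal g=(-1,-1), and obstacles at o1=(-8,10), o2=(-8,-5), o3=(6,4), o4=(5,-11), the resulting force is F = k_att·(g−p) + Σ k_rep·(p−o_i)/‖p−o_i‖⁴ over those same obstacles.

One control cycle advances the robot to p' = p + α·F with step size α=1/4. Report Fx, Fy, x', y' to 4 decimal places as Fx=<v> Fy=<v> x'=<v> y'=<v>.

F_att = 1·(g−p) = 1·(9,3) = (9.0000,3.0000)
o1: d²=200 > ρ²=47 → inactive
o2: d²=5 ≤ ρ²=47; F_rep = 15·(-2,1)/5² = (-1.2000,0.6000)
o3: d²=320 > ρ²=47 → inactive
o4: d²=274 > ρ²=47 → inactive
F = F_att + ΣF_rep = (7.8000,3.6000)
p' = p + 1/4·F = (-8.0500,-3.1000)

Fx=7.8000 Fy=3.6000 x'=-8.0500 y'=-3.1000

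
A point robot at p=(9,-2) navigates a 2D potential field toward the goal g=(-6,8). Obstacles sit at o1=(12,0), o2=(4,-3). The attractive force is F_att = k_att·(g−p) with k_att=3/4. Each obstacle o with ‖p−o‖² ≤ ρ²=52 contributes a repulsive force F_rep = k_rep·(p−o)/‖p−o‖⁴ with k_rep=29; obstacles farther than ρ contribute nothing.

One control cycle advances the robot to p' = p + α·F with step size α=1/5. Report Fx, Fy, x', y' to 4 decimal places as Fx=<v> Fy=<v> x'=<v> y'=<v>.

F_att = 3/4·(g−p) = 3/4·(-15,10) = (-11.2500,7.5000)
o1: d²=13 ≤ ρ²=52; F_rep = 29·(-3,-2)/13² = (-0.5148,-0.3432)
o2: d²=26 ≤ ρ²=52; F_rep = 29·(5,1)/26² = (0.2145,0.0429)
F = F_att + ΣF_rep = (-11.5503,7.1997)
p' = p + 1/5·F = (6.6899,-0.5601)

Fx=-11.5503 Fy=7.1997 x'=6.6899 y'=-0.5601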